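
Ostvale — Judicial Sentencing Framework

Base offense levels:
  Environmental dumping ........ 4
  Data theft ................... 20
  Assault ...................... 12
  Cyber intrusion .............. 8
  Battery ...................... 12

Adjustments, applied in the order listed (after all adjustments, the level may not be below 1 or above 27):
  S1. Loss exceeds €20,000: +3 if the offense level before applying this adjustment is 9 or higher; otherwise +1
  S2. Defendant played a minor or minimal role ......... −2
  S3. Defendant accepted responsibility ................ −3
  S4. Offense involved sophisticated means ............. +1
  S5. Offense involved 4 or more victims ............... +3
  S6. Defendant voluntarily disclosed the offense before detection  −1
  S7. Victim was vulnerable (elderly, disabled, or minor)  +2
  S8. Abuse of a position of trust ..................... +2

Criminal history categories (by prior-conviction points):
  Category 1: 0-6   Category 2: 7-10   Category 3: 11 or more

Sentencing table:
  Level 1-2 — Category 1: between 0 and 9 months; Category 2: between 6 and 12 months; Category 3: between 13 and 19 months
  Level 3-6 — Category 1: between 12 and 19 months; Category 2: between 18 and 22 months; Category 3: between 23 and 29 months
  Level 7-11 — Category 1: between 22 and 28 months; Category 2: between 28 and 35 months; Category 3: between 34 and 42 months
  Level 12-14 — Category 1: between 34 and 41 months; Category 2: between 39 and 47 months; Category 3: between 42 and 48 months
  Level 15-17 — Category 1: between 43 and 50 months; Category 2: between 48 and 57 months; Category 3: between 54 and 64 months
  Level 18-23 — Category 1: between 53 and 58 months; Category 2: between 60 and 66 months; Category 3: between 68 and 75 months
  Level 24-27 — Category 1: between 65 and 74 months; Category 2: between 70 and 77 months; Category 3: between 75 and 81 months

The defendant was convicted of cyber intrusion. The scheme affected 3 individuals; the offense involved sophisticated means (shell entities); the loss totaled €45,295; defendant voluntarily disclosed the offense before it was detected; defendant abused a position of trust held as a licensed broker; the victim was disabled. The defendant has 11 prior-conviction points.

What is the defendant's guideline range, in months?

42-48 months

Base offense level for cyber intrusion: 8.
S1 applies (level before this adjustment is 8 < 9, so +1): 8 + 1 = 9.
S3 does not apply.
S4 applies: 9 + 1 = 10.
S6 applies: 10 − 1 = 9.
S7 applies: 9 + 2 = 11.
S8 applies: 11 + 2 = 13.
Final offense level: 13.
Criminal history: 11 prior points → Category 3 (11+).
Level 13 falls in the 12-14 band.
Grid: Level 12-14 × Category 3 = 42-48 months.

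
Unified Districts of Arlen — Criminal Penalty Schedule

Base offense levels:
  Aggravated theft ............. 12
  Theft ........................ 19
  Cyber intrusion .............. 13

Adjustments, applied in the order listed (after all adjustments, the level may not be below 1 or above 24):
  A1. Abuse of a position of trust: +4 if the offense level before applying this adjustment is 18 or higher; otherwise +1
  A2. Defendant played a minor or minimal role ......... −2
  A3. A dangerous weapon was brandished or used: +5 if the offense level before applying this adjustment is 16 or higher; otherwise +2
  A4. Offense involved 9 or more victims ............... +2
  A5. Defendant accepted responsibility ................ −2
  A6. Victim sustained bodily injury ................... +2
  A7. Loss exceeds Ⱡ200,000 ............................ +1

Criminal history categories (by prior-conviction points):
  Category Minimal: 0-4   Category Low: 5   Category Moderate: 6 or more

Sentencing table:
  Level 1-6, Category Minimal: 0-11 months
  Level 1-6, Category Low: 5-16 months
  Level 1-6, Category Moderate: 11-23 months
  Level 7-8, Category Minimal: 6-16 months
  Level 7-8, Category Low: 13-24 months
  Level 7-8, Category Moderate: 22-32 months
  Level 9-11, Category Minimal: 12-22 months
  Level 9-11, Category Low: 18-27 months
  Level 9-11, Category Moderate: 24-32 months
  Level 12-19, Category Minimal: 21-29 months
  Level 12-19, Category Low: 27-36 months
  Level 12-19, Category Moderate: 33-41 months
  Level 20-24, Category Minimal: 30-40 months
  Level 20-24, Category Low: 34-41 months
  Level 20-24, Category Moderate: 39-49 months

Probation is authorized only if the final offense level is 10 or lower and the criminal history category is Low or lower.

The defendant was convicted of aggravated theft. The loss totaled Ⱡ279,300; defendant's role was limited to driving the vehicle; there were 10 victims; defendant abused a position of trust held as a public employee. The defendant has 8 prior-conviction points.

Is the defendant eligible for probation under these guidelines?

Base offense level for aggravated theft: 12.
A1 applies (level before this adjustment is 12 < 18, so +1): 12 + 1 = 13.
A2 applies: 13 − 2 = 11.
A4 applies: 11 + 2 = 13.
A7 applies: 13 + 1 = 14.
Final offense level: 14.
Criminal history: 8 prior points → Category Moderate (6+).
Level 14 falls in the 12-19 band.
Grid: Level 12-19 × Category Moderate = 33-41 months.
Probation check: level 14 > 10 and category Moderate > Low → not eligible.

No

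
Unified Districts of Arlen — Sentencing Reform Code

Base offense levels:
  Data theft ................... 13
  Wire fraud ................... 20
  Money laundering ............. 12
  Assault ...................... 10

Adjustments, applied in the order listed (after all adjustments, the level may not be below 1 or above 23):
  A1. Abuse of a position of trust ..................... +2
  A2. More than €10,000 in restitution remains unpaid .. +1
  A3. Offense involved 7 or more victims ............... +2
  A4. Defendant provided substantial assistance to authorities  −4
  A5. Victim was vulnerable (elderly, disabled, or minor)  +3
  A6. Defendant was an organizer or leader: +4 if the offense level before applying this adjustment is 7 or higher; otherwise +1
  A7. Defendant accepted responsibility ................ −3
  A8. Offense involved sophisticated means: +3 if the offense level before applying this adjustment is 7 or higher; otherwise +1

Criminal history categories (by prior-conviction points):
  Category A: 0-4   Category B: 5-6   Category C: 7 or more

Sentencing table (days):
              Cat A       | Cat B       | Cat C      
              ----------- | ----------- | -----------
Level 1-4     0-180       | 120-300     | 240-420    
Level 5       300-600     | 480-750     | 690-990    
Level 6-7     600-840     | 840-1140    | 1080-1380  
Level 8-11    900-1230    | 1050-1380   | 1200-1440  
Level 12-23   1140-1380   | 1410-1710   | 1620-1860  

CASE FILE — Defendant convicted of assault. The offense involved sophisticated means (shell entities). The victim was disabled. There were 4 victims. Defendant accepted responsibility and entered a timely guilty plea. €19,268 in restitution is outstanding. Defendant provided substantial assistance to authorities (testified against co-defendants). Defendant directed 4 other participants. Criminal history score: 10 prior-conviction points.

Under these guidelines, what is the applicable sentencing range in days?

Base offense level for assault: 10.
A2 applies: 10 + 1 = 11.
A4 applies: 11 − 4 = 7.
A5 applies: 7 + 3 = 10.
A6 applies (level before this adjustment is 10 ≥ 7, so +4): 10 + 4 = 14.
A7 applies: 14 − 3 = 11.
A8 applies (level before this adjustment is 11 ≥ 7, so +3): 11 + 3 = 14.
Final offense level: 14.
Criminal history: 10 prior points → Category C (7+).
Level 14 falls in the 12-23 band.
Grid: Level 12-23 × Category C = 1620-1860 days.

1620-1860 days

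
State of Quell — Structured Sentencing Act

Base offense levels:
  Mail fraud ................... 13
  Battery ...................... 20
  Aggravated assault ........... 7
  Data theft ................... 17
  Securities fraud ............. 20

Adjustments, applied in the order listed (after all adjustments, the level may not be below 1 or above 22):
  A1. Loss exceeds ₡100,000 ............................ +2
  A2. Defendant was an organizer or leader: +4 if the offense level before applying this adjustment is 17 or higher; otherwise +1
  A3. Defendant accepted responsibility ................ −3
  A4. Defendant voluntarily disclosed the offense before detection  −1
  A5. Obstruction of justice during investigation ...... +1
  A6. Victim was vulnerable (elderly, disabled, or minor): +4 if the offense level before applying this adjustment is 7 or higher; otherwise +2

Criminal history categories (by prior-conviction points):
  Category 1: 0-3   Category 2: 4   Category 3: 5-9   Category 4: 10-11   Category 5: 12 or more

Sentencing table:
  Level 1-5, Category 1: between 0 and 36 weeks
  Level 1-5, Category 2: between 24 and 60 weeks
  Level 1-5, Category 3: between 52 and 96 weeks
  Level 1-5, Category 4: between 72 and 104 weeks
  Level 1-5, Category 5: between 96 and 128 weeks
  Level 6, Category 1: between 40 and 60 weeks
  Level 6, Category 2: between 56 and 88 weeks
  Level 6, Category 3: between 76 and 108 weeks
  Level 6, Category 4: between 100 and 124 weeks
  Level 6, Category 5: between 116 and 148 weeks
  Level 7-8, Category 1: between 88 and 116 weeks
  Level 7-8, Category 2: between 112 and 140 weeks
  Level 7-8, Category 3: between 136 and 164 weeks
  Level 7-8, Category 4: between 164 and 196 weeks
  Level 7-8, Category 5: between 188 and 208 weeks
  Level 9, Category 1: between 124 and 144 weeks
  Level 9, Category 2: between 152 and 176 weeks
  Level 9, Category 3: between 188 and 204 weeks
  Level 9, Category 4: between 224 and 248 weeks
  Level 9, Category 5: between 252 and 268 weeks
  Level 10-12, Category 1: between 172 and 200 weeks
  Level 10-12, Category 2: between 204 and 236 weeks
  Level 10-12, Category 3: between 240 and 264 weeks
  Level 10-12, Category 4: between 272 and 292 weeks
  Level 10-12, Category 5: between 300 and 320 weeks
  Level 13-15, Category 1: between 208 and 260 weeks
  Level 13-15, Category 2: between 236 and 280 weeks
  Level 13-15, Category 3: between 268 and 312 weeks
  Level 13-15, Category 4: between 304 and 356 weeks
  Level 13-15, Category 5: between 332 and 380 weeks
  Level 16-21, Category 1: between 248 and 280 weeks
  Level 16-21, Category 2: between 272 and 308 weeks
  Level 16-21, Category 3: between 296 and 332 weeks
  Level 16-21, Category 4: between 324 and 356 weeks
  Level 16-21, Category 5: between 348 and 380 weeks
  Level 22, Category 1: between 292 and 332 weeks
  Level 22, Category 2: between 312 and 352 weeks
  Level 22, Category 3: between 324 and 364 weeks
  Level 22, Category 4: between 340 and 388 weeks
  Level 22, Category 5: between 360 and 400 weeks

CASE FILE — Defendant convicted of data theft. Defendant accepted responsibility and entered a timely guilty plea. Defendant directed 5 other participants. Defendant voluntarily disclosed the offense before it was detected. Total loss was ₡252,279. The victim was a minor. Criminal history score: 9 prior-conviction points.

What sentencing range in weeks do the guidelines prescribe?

Base offense level for data theft: 17.
A1 applies: 17 + 2 = 19.
A2 applies (level before this adjustment is 19 ≥ 17, so +4): 19 + 4 = 23.
A3 applies: 23 − 3 = 20.
A4 applies: 20 − 1 = 19.
A6 applies (level before this adjustment is 19 ≥ 7, so +4): 19 + 4 = 23.
Level 23 exceeds the maximum of 22; capped at 22.
Final offense level: 22.
Criminal history: 9 prior points → Category 3 (5-9).
Level 22 falls in the 22 band.
Grid: Level 22 × Category 3 = 324-364 weeks.

324-364 weeks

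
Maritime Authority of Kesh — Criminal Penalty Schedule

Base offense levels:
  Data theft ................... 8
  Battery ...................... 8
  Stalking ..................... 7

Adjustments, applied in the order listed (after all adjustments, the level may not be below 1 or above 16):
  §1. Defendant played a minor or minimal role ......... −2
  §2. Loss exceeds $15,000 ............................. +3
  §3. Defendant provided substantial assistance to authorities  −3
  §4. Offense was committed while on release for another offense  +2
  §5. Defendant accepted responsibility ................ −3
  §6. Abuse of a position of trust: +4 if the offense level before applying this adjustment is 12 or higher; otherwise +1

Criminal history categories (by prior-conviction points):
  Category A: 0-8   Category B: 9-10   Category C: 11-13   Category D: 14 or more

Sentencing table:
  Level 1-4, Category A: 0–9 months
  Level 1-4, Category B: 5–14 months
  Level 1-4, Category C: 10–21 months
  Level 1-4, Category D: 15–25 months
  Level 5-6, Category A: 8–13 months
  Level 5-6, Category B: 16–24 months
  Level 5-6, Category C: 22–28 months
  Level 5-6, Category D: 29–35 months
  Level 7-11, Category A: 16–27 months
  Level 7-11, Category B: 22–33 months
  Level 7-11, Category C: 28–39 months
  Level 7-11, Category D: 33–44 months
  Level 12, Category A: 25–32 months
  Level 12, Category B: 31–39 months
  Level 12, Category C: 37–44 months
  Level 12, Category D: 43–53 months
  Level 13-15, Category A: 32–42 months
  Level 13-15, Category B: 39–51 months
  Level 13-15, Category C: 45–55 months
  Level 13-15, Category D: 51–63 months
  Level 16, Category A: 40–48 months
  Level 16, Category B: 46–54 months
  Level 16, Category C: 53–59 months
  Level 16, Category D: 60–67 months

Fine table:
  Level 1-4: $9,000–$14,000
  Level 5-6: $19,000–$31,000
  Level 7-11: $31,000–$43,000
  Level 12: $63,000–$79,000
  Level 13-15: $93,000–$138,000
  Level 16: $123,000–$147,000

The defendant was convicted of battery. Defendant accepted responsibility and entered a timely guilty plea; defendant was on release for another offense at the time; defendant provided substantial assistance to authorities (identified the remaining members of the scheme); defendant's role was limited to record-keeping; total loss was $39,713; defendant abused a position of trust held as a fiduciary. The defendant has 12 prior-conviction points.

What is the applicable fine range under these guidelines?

Base offense level for battery: 8.
§1 applies: 8 − 2 = 6.
§2 applies: 6 + 3 = 9.
§3 applies: 9 − 3 = 6.
§4 applies: 6 + 2 = 8.
§5 applies: 8 − 3 = 5.
§6 applies (level before this adjustment is 5 < 12, so +1): 5 + 1 = 6.
Final offense level: 6.
Level 6 falls in the 5-6 band.
Fine table: Level 5-6 → $19,000–$31,000.

$19,000–$31,000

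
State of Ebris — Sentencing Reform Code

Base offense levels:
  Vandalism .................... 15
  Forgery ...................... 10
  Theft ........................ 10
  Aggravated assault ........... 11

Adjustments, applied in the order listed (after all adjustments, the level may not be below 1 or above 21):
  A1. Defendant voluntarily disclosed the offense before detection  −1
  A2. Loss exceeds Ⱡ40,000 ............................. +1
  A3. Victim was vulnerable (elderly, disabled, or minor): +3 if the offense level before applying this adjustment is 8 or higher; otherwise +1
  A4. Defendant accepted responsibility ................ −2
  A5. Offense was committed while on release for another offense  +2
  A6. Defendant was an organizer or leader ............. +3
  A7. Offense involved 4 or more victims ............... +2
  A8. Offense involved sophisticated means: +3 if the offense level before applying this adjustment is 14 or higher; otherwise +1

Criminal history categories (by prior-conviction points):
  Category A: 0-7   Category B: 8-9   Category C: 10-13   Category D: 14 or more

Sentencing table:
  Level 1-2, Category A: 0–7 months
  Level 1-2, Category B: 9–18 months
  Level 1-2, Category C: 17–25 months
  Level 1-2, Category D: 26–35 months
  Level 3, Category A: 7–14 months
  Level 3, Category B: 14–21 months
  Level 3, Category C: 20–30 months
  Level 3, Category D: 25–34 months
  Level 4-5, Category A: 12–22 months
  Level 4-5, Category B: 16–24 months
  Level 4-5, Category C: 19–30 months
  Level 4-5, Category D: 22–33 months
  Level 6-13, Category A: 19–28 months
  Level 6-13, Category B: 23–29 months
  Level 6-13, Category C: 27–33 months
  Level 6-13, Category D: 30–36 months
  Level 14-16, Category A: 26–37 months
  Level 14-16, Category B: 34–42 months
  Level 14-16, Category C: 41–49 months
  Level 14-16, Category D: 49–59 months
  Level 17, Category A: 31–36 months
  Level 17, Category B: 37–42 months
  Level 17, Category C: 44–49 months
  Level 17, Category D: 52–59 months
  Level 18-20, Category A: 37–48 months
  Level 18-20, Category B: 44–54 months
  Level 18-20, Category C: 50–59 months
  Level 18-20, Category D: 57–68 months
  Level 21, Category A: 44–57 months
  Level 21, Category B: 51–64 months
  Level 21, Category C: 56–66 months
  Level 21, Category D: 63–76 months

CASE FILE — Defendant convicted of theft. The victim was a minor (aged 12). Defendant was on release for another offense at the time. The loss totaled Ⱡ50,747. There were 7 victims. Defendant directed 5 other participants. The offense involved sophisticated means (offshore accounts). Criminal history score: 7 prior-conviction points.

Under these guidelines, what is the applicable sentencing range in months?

44-57 months

Base offense level for theft: 10.
A2 applies: 10 + 1 = 11.
A3 applies (level before this adjustment is 11 ≥ 8, so +3): 11 + 3 = 14.
A4 does not apply.
A5 applies: 14 + 2 = 16.
A6 applies: 16 + 3 = 19.
A7 applies: 19 + 2 = 21.
A8 applies (level before this adjustment is 21 ≥ 14, so +3): 21 + 3 = 24.
Level 24 exceeds the maximum of 21; capped at 21.
Final offense level: 21.
Criminal history: 7 prior points → Category A (0-7).
Level 21 falls in the 21 band.
Grid: Level 21 × Category A = 44-57 months.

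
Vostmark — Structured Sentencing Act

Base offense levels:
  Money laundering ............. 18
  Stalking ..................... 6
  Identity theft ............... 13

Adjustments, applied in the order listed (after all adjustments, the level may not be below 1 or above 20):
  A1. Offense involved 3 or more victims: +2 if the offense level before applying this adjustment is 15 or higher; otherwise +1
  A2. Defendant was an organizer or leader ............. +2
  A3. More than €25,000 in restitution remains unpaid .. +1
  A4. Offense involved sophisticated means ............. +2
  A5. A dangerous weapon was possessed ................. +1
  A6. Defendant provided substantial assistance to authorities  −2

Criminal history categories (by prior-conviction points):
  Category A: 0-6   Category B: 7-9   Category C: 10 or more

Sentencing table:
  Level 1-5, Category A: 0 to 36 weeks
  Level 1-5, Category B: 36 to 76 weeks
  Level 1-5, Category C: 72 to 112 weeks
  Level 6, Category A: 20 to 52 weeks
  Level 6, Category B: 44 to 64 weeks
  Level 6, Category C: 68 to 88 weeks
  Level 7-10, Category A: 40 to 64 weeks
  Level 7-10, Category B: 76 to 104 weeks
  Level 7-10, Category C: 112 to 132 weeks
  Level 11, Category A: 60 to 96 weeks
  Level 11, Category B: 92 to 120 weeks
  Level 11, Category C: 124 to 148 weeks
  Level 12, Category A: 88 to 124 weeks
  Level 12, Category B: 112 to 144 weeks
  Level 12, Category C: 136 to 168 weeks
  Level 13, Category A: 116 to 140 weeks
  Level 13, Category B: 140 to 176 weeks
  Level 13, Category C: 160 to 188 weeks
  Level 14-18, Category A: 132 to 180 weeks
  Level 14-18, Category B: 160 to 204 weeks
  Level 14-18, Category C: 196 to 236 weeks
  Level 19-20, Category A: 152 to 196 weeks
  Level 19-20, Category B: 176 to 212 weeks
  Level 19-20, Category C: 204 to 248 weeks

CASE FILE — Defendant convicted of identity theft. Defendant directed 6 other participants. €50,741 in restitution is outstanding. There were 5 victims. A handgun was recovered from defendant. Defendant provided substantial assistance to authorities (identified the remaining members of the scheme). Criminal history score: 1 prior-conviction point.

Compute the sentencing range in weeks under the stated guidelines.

Base offense level for identity theft: 13.
A1 applies (level before this adjustment is 13 < 15, so +1): 13 + 1 = 14.
A2 applies: 14 + 2 = 16.
A3 applies: 16 + 1 = 17.
A5 applies: 17 + 1 = 18.
A6 applies: 18 − 2 = 16.
Final offense level: 16.
Criminal history: 1 prior point → Category A (0-6).
Level 16 falls in the 14-18 band.
Grid: Level 14-18 × Category A = 132-180 weeks.

132-180 weeks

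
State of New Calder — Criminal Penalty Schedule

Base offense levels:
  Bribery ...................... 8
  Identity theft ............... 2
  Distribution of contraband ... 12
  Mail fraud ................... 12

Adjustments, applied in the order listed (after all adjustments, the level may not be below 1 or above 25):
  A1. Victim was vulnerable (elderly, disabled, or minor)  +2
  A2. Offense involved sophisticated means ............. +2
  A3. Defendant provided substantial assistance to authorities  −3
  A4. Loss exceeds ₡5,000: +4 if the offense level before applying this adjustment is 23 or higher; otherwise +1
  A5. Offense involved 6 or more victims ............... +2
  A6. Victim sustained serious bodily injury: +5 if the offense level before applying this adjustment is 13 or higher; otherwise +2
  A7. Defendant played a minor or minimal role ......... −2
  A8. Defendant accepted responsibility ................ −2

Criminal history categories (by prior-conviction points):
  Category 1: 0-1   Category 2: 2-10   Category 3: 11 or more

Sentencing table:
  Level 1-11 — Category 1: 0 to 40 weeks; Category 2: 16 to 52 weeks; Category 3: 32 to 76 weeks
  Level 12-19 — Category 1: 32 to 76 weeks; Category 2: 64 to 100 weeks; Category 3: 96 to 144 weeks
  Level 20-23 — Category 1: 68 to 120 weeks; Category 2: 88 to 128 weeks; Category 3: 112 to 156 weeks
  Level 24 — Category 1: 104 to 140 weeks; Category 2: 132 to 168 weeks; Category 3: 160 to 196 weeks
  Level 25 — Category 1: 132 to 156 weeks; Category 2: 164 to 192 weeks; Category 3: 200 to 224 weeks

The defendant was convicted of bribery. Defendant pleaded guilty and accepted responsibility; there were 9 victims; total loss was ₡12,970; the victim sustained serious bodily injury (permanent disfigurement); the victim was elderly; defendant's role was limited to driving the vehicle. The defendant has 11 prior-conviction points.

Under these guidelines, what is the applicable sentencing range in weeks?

96-144 weeks

Base offense level for bribery: 8.
A1 applies: 8 + 2 = 10.
A3 does not apply.
A4 applies (level before this adjustment is 10 < 23, so +1): 10 + 1 = 11.
A5 applies: 11 + 2 = 13.
A6 applies (level before this adjustment is 13 ≥ 13, so +5): 13 + 5 = 18.
A7 applies: 18 − 2 = 16.
A8 applies: 16 − 2 = 14.
Final offense level: 14.
Criminal history: 11 prior points → Category 3 (11+).
Level 14 falls in the 12-19 band.
Grid: Level 12-19 × Category 3 = 96-144 weeks.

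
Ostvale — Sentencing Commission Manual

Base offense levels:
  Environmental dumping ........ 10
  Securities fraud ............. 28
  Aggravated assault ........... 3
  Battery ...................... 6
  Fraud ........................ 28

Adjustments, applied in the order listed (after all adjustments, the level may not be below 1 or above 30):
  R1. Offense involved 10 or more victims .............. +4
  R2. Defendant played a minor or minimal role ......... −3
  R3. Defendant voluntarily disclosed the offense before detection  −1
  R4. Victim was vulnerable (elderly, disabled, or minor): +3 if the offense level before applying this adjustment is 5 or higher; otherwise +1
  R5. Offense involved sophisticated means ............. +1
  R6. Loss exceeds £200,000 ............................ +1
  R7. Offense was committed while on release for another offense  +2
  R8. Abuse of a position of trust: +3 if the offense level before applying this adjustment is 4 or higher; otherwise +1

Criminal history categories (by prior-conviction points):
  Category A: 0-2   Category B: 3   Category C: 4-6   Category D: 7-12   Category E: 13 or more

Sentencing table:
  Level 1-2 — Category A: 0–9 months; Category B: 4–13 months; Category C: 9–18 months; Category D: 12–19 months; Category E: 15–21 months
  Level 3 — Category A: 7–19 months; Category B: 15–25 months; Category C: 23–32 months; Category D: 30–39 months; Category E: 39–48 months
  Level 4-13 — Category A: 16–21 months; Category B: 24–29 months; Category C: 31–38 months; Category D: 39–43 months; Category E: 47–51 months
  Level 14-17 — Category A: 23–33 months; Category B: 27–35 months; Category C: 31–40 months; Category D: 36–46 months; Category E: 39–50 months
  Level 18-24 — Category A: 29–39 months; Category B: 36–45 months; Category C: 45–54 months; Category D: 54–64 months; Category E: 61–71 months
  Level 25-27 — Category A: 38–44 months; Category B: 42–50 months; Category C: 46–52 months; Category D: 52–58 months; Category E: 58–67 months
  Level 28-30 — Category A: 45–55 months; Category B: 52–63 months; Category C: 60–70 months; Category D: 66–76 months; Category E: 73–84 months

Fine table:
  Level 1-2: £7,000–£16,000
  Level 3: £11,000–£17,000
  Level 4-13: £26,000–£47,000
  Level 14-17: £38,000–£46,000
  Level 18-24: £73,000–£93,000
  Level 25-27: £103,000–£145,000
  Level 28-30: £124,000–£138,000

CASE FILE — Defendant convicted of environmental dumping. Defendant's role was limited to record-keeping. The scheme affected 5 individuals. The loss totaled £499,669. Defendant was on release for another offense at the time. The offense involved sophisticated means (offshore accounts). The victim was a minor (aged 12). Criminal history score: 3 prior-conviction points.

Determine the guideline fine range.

£38,000–£46,000

Base offense level for environmental dumping: 10.
R2 applies: 10 − 3 = 7.
R3 does not apply.
R4 applies (level before this adjustment is 7 ≥ 5, so +3): 7 + 3 = 10.
R5 applies: 10 + 1 = 11.
R6 applies: 11 + 1 = 12.
R7 applies: 12 + 2 = 14.
Final offense level: 14.
Level 14 falls in the 14-17 band.
Fine table: Level 14-17 → £38,000–£46,000.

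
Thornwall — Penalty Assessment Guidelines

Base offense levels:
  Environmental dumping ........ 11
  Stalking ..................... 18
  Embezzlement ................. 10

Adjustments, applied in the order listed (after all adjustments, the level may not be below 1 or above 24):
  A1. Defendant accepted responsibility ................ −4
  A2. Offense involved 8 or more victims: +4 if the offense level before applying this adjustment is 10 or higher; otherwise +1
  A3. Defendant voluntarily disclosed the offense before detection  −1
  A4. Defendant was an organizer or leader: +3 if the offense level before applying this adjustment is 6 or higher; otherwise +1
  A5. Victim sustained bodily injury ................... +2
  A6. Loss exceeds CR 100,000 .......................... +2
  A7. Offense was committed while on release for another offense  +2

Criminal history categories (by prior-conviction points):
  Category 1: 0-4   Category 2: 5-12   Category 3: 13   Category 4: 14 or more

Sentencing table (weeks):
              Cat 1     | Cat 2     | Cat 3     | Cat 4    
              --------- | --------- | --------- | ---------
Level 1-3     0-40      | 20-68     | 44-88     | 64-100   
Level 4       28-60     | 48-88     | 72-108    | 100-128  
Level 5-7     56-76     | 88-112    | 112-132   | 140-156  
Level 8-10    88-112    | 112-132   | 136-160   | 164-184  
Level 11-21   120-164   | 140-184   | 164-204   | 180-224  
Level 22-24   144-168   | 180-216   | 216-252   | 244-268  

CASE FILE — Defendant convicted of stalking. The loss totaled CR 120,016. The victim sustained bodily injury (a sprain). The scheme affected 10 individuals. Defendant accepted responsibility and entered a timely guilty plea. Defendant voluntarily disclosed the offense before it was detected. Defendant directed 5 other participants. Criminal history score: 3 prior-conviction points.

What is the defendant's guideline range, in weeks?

Base offense level for stalking: 18.
A1 applies: 18 − 4 = 14.
A2 applies (level before this adjustment is 14 ≥ 10, so +4): 14 + 4 = 18.
A3 applies: 18 − 1 = 17.
A4 applies (level before this adjustment is 17 ≥ 6, so +3): 17 + 3 = 20.
A5 applies: 20 + 2 = 22.
A6 applies: 22 + 2 = 24.
A7 does not apply.
Final offense level: 24.
Criminal history: 3 prior points → Category 1 (0-4).
Level 24 falls in the 22-24 band.
Grid: Level 22-24 × Category 1 = 144-168 weeks.

144-168 weeks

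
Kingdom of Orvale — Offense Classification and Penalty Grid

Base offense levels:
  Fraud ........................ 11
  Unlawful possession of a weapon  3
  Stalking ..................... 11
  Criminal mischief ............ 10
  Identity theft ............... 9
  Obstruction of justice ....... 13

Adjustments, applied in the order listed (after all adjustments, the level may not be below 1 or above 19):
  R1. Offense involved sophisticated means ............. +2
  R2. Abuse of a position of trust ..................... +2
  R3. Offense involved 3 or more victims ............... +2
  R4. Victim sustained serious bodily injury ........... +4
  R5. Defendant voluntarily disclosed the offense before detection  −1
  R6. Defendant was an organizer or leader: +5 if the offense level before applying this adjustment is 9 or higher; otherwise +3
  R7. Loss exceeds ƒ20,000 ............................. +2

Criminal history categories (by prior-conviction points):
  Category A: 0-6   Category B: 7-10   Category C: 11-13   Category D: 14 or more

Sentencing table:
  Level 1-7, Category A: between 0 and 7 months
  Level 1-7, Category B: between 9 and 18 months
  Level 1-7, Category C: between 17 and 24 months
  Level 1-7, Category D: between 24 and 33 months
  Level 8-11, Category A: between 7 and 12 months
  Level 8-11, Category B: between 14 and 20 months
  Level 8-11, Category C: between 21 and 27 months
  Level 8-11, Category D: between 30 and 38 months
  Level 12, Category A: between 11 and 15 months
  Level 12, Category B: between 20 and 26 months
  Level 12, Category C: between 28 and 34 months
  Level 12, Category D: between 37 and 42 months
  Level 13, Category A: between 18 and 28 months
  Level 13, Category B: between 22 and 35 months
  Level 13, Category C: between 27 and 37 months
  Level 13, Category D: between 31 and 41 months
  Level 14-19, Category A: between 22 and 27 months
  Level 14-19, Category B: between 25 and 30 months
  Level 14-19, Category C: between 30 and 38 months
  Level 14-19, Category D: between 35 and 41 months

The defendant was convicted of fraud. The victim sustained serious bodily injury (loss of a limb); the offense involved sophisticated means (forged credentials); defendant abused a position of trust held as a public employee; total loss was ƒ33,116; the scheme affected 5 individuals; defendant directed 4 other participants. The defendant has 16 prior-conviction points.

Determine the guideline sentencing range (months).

Base offense level for fraud: 11.
R1 applies: 11 + 2 = 13.
R2 applies: 13 + 2 = 15.
R3 applies: 15 + 2 = 17.
R4 applies: 17 + 4 = 21.
R6 applies (level before this adjustment is 21 ≥ 9, so +5): 21 + 5 = 26.
R7 applies: 26 + 2 = 28.
Level 28 exceeds the maximum of 19; capped at 19.
Final offense level: 19.
Criminal history: 16 prior points → Category D (14+).
Level 19 falls in the 14-19 band.
Grid: Level 14-19 × Category D = 35-41 months.

35-41 months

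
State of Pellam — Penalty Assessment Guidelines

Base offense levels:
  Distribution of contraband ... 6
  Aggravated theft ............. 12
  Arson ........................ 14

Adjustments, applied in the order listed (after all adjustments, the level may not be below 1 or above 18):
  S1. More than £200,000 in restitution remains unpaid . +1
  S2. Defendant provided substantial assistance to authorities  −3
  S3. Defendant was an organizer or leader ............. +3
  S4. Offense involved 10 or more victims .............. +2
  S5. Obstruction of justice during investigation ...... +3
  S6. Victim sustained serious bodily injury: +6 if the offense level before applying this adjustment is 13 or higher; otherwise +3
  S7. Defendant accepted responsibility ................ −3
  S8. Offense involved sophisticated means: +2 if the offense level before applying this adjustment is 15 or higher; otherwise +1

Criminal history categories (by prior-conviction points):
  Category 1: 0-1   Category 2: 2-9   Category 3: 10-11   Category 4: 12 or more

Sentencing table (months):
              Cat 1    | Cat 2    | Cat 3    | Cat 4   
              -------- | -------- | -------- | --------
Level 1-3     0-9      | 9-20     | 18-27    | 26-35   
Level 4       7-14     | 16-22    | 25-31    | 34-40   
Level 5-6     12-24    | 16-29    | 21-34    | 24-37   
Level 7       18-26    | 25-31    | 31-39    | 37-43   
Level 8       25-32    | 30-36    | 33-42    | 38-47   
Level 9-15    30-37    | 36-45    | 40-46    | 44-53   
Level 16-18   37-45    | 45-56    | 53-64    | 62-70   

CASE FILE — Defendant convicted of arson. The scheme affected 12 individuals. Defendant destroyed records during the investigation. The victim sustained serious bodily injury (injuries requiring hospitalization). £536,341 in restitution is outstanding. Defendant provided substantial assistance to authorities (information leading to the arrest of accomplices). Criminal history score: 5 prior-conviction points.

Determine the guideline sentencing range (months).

45-56 months

Base offense level for arson: 14.
S1 applies: 14 + 1 = 15.
S2 applies: 15 − 3 = 12.
S4 applies: 12 + 2 = 14.
S5 applies: 14 + 3 = 17.
S6 applies (level before this adjustment is 17 ≥ 13, so +6): 17 + 6 = 23.
S7 does not apply.
S8 does not apply.
Level 23 exceeds the maximum of 18; capped at 18.
Final offense level: 18.
Criminal history: 5 prior points → Category 2 (2-9).
Level 18 falls in the 16-18 band.
Grid: Level 16-18 × Category 2 = 45-56 months.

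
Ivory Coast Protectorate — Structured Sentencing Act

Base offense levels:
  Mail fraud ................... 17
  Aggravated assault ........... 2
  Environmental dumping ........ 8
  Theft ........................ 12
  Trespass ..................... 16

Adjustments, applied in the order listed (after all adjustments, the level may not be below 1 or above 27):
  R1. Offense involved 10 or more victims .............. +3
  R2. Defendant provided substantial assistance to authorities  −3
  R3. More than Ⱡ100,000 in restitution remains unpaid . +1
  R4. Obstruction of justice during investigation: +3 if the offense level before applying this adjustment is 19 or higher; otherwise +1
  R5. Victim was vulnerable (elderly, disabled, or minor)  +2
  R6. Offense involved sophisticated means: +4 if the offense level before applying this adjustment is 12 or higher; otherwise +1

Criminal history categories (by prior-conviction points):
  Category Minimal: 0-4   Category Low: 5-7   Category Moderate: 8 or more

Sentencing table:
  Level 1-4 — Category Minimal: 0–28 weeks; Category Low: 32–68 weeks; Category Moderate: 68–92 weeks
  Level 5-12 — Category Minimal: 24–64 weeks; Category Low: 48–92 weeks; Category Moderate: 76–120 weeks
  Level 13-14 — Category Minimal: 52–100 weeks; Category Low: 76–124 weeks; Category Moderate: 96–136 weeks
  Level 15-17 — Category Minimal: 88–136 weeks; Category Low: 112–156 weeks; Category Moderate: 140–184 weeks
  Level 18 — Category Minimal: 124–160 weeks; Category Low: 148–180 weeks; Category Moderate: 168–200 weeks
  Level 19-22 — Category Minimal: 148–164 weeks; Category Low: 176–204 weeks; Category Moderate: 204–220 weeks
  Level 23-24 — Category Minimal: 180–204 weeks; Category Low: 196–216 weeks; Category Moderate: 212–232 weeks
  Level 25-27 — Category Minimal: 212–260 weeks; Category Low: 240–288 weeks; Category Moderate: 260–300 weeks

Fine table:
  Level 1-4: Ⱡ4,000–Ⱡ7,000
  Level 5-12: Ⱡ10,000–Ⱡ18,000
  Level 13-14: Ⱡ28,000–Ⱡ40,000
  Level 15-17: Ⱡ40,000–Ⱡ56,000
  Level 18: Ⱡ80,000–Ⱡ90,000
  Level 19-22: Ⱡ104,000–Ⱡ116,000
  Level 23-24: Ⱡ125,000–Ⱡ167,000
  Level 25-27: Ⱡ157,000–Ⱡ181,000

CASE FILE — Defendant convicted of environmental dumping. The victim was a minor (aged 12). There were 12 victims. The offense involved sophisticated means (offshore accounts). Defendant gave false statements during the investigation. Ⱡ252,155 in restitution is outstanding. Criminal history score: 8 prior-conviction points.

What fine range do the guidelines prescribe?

Base offense level for environmental dumping: 8.
R1 applies: 8 + 3 = 11.
R2 does not apply.
R3 applies: 11 + 1 = 12.
R4 applies (level before this adjustment is 12 < 19, so +1): 12 + 1 = 13.
R5 applies: 13 + 2 = 15.
R6 applies (level before this adjustment is 15 ≥ 12, so +4): 15 + 4 = 19.
Final offense level: 19.
Level 19 falls in the 19-22 band.
Fine table: Level 19-22 → Ⱡ104,000–Ⱡ116,000.

Ⱡ104,000–Ⱡ116,000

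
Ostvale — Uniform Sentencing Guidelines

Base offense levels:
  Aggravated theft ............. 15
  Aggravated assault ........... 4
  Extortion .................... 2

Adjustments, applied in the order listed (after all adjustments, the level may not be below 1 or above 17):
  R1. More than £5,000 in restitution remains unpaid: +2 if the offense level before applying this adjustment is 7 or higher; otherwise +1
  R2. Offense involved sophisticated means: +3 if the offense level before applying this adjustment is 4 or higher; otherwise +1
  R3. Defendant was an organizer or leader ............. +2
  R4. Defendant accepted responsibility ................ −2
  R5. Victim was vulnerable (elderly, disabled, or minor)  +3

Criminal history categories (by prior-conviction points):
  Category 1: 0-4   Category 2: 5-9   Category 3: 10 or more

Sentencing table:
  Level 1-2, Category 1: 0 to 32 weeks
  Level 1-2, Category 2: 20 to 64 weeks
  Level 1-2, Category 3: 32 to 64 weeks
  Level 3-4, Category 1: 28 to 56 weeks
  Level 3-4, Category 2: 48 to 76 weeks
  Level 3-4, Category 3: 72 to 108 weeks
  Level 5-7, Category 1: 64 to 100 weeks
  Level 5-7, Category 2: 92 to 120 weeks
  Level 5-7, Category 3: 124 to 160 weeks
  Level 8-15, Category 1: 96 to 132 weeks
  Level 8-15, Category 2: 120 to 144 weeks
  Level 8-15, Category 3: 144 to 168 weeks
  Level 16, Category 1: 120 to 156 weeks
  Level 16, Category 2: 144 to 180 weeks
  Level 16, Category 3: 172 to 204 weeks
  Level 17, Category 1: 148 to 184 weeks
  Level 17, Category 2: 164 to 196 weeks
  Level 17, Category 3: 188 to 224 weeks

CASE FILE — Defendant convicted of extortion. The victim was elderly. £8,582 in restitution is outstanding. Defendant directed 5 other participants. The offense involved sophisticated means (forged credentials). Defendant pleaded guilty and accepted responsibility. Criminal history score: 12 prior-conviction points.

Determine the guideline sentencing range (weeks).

124-160 weeks

Base offense level for extortion: 2.
R1 applies (level before this adjustment is 2 < 7, so +1): 2 + 1 = 3.
R2 applies (level before this adjustment is 3 < 4, so +1): 3 + 1 = 4.
R3 applies: 4 + 2 = 6.
R4 applies: 6 − 2 = 4.
R5 applies: 4 + 3 = 7.
Final offense level: 7.
Criminal history: 12 prior points → Category 3 (10+).
Level 7 falls in the 5-7 band.
Grid: Level 5-7 × Category 3 = 124-160 weeks.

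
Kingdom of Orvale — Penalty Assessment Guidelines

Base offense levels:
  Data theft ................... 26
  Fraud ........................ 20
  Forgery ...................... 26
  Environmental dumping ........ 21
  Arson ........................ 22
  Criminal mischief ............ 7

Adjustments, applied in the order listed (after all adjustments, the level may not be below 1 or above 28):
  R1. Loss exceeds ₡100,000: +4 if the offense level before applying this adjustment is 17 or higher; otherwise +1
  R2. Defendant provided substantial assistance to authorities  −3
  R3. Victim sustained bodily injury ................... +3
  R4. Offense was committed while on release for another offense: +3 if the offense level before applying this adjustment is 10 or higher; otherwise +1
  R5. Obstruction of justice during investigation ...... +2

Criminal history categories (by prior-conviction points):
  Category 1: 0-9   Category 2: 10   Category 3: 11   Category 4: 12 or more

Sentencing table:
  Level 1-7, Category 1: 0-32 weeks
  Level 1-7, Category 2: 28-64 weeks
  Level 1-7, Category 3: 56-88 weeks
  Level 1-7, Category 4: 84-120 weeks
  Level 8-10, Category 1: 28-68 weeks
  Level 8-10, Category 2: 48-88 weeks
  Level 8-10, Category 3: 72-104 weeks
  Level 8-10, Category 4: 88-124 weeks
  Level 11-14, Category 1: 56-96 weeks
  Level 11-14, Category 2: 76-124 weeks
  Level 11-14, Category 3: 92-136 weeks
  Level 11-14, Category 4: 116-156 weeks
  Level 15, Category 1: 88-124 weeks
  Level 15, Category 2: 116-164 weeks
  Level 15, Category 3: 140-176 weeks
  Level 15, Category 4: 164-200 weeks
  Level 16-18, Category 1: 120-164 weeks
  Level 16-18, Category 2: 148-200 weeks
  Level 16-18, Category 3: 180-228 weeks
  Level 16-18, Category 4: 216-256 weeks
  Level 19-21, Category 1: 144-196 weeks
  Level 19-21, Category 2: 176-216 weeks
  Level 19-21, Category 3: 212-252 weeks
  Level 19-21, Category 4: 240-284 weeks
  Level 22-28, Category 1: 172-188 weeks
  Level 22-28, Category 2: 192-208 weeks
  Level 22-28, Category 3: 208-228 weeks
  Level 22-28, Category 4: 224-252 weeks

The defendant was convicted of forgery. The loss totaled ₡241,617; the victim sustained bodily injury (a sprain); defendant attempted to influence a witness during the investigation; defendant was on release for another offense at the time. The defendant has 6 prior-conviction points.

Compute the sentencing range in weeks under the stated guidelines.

172-188 weeks

Base offense level for forgery: 26.
R1 applies (level before this adjustment is 26 ≥ 17, so +4): 26 + 4 = 30.
R3 applies: 30 + 3 = 33.
R4 applies (level before this adjustment is 33 ≥ 10, so +3): 33 + 3 = 36.
R5 applies: 36 + 2 = 38.
Level 38 exceeds the maximum of 28; capped at 28.
Final offense level: 28.
Criminal history: 6 prior points → Category 1 (0-9).
Level 28 falls in the 22-28 band.
Grid: Level 22-28 × Category 1 = 172-188 weeks.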